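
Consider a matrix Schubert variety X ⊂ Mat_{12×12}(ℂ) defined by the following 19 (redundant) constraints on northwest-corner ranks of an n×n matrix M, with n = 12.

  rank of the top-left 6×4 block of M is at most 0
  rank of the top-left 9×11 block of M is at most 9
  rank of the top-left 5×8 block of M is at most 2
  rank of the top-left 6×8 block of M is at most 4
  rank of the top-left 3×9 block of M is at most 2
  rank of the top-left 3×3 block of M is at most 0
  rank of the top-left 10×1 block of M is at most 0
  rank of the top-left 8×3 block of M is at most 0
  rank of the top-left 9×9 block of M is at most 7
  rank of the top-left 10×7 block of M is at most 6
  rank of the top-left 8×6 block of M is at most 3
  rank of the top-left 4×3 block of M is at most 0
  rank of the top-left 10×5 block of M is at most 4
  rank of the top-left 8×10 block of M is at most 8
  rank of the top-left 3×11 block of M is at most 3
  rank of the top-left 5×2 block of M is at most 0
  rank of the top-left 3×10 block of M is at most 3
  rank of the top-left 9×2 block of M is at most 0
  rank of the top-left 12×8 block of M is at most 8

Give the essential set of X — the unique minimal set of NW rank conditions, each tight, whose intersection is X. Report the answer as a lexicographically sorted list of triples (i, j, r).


Recovering R(i,j) via the rank-extension bound from the 19 conditions:

  0  0  0  0  1  1  1  1  1  1  1  1
  0  0  0  0  1  2  2  2  2  2  2  2
  0  0  0  0  1  2  2  2  2  3  3  3
  0  0  0  0  1  2  2  2  3  4  4  4
  0  0  0  0  1  2  2  2  3  4  5  5
  0  0  0  0  1  2  3  3  4  5  6  6
  0  0  0  1  2  3  4  4  5  6  7  7
  0  0  0  1  2  3  4  5  6  7  8  8
  0  0  1  2  3  4  5  6  7  8  9  9
  0  1  2  3  4  5  6  7  8  9  10  10
  1  2  3  4  5  6  7  8  9  10  11  11
  1  2  3  4  5  6  7  8  9  10  11  12

the unique w with this rank table is (5, 6, 10, 9, 11, 7, 4, 8, 3, 2, 1, 12).

Fulton essential set (6 of the 40 Rothe cells):

[(3, 9, 2), (5, 8, 2), (6, 4, 0), (8, 3, 0), (9, 2, 0), (10, 1, 0)]


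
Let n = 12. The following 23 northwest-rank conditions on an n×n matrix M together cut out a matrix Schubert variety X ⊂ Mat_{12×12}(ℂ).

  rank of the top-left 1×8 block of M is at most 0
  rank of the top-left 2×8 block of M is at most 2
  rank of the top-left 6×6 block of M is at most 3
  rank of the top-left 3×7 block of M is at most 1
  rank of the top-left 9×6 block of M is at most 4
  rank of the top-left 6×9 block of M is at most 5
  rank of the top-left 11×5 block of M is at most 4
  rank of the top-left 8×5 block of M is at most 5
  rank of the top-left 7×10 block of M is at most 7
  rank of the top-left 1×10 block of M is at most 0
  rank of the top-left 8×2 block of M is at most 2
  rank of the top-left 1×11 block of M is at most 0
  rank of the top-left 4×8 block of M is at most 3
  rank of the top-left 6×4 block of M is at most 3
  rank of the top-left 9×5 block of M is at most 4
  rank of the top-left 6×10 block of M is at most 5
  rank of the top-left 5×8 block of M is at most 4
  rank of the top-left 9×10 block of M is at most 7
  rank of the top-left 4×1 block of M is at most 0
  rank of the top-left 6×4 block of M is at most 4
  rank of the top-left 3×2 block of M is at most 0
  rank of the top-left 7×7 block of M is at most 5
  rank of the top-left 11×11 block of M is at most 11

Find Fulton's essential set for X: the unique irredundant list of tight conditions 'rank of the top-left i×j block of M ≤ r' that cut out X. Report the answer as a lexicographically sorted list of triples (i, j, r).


The tightest implied rank at each (i,j), from the 23 conditions:

  row 1: 0 | 0 | 0 | 0 | 0 | 0 | 0 | 0 | 0 | 0 | 0 | 1
  row 2: 0 | 0 | 1 | 1 | 1 | 1 | 1 | 1 | 1 | 1 | 1 | 2
  row 3: 0 | 0 | 1 | 1 | 1 | 1 | 1 | 2 | 2 | 2 | 2 | 3
  row 4: 0 | 1 | 2 | 2 | 2 | 2 | 2 | 3 | 3 | 3 | 3 | 4
  row 5: 1 | 2 | 3 | 3 | 3 | 3 | 3 | 4 | 4 | 4 | 4 | 5
  row 6: 1 | 2 | 3 | 3 | 3 | 3 | 4 | 5 | 5 | 5 | 5 | 6
  row 7: 1 | 2 | 3 | 4 | 4 | 4 | 5 | 6 | 6 | 6 | 6 | 7
  row 8: 1 | 2 | 3 | 4 | 4 | 4 | 5 | 6 | 7 | 7 | 7 | 8
  row 9: 1 | 2 | 3 | 4 | 4 | 4 | 5 | 6 | 7 | 7 | 8 | 9
  row 10: 1 | 2 | 3 | 4 | 4 | 5 | 6 | 7 | 8 | 8 | 9 | 10
  row 11: 1 | 2 | 3 | 4 | 4 | 5 | 6 | 7 | 8 | 9 | 10 | 11
  row 12: 1 | 2 | 3 | 4 | 5 | 6 | 7 | 8 | 9 | 10 | 11 | 12

the unique w with this rank table is (12, 3, 8, 2, 1, 7, 4, 9, 11, 6, 10, 5).

8 SE-corners of the 30-cell Rothe diagram give Ess(w):

[(1, 11, 0), (3, 2, 0), (3, 7, 1), (4, 1, 0), (6, 6, 3), (9, 6, 4), (9, 10, 7), (11, 5, 4)]


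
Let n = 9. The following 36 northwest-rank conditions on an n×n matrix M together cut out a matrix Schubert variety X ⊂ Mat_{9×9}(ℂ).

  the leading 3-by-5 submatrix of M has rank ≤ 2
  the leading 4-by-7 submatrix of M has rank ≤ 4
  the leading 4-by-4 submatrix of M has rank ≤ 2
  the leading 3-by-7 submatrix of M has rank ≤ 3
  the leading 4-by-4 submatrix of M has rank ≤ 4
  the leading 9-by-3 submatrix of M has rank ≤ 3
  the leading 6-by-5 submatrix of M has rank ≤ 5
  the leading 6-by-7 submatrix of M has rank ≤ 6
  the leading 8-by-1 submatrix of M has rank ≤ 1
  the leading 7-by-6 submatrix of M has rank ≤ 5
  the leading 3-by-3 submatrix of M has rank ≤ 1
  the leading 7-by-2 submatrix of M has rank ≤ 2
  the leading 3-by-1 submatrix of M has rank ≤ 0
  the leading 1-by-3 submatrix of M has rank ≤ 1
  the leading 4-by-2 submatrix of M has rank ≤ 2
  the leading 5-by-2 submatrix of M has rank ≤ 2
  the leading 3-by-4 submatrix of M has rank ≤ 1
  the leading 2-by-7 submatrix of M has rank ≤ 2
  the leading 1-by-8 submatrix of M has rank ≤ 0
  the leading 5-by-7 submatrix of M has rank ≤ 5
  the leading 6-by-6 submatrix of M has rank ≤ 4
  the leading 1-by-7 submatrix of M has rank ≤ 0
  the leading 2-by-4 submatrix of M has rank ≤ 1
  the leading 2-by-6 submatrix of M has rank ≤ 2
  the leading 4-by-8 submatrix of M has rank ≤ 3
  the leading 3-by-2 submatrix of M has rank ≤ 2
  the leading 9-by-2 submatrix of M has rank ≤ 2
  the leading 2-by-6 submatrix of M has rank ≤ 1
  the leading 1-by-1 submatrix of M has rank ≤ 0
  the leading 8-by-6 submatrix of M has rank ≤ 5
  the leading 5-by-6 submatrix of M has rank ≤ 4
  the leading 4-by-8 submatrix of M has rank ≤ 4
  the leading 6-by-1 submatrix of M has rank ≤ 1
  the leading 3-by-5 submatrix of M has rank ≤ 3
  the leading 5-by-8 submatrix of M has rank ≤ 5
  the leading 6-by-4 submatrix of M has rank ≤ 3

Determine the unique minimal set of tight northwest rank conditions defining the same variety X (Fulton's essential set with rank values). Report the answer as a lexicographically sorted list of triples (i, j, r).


Propagating the 36 rank bounds to every northwest block:

  i=1: 0  0  0  0  0  0  0  0  1
  i=2: 0  1  1  1  1  1  1  1  2
  i=3: 0  1  1  1  2  2  2  2  3
  i=4: 1  2  2  2  3  3  3  3  4
  i=5: 1  2  3  3  4  4  4  4  5
  i=6: 1  2  3  3  4  4  5  5  6
  i=7: 1  2  3  4  5  5  6  6  7
  i=8: 1  2  3  4  5  5  6  7  8
  i=9: 1  2  3  4  5  6  7  8  9

hence w(1..9) = (9, 2, 5, 1, 3, 7, 4, 8, 6).

D(w) has 15 cells with 6 SE-corners; essential set:

[(1, 8, 0), (3, 1, 0), (3, 4, 1), (6, 4, 3), (6, 6, 4), (8, 6, 5)]


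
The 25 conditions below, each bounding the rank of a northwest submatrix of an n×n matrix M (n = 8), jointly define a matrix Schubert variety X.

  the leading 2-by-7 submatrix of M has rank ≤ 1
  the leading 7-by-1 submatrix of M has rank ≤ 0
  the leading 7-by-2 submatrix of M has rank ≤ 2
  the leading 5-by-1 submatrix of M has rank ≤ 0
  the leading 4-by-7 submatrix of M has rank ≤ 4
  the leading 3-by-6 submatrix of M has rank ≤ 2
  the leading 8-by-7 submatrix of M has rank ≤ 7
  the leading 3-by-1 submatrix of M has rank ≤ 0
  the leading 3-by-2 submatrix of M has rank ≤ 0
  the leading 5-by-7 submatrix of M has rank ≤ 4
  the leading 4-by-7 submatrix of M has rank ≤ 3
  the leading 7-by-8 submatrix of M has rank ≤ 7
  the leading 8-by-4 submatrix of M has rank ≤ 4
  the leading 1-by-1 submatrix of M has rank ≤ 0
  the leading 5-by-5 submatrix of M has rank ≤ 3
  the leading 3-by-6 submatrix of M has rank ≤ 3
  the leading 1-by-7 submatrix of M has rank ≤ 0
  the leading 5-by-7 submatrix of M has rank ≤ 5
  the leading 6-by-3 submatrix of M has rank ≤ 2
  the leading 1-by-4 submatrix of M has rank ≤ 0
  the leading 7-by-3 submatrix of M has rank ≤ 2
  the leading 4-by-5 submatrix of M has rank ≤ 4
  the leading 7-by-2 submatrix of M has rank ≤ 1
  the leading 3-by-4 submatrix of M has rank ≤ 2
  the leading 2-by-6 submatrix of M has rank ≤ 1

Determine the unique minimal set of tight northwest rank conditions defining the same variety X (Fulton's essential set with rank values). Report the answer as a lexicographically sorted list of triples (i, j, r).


The tightest implied rank at each (i,j), from the 25 conditions:

  row 1: 0, 0, 0, 0, 0, 0, 0, 1
  row 2: 0, 0, 1, 1, 1, 1, 1, 2
  row 3: 0, 0, 1, 2, 2, 2, 2, 3
  row 4: 0, 1, 2, 3, 3, 3, 3, 4
  row 5: 0, 1, 2, 3, 3, 4, 4, 5
  row 6: 0, 1, 2, 3, 4, 5, 5, 6
  row 7: 0, 1, 2, 3, 4, 5, 6, 7
  row 8: 1, 2, 3, 4, 5, 6, 7, 8

reading off 1-entries of Δ²R: w = (8, 3, 4, 2, 6, 5, 7, 1).

Fulton essential set (4 of the 16 Rothe cells):

[(1, 7, 0), (3, 2, 0), (5, 5, 3), (7, 1, 0)]


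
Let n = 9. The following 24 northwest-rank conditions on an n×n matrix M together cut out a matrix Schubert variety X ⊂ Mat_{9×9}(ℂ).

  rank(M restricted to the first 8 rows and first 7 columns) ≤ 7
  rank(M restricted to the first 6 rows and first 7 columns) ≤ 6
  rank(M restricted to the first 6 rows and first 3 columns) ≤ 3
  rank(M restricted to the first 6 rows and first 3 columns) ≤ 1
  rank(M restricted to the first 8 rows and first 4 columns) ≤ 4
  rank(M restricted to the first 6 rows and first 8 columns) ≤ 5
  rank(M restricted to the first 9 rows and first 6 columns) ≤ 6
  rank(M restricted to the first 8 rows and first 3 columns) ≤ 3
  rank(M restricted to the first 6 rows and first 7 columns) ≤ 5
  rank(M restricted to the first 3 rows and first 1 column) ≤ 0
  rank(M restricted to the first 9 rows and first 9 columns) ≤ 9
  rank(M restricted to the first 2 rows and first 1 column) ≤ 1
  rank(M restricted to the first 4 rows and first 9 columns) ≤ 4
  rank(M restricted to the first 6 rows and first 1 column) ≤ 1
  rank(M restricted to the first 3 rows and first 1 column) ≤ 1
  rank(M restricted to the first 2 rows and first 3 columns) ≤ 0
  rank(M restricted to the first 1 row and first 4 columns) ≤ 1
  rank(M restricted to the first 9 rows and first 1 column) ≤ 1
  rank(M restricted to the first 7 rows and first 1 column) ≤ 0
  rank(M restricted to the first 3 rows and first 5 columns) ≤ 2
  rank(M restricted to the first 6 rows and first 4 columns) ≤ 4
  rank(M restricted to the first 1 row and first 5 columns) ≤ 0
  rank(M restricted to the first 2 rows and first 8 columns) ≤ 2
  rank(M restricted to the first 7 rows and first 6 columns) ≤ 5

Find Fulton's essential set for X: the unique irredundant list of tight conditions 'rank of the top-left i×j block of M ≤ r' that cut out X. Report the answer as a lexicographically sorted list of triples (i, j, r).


The tightest implied rank at each (i,j), from the 24 conditions:

  i=1: 0, 0, 0, 0, 0, 1, 1, 1, 1
  i=2: 0, 0, 0, 1, 1, 2, 2, 2, 2
  i=3: 0, 1, 1, 2, 2, 3, 3, 3, 3
  i=4: 0, 1, 1, 2, 3, 4, 4, 4, 4
  i=5: 0, 1, 1, 2, 3, 4, 5, 5, 5
  i=6: 0, 1, 1, 2, 3, 4, 5, 5, 6
  i=7: 0, 1, 2, 3, 4, 5, 6, 6, 7
  i=8: 1, 2, 3, 4, 5, 6, 7, 7, 8
  i=9: 1, 2, 3, 4, 5, 6, 7, 8, 9

reading off 1-entries of Δ²R: w = (6, 4, 2, 5, 7, 9, 3, 1, 8).

5 SE-corners of the 17-cell Rothe diagram give Ess(w):

[(1, 5, 0), (2, 3, 0), (6, 3, 1), (6, 8, 5), (7, 1, 0)]


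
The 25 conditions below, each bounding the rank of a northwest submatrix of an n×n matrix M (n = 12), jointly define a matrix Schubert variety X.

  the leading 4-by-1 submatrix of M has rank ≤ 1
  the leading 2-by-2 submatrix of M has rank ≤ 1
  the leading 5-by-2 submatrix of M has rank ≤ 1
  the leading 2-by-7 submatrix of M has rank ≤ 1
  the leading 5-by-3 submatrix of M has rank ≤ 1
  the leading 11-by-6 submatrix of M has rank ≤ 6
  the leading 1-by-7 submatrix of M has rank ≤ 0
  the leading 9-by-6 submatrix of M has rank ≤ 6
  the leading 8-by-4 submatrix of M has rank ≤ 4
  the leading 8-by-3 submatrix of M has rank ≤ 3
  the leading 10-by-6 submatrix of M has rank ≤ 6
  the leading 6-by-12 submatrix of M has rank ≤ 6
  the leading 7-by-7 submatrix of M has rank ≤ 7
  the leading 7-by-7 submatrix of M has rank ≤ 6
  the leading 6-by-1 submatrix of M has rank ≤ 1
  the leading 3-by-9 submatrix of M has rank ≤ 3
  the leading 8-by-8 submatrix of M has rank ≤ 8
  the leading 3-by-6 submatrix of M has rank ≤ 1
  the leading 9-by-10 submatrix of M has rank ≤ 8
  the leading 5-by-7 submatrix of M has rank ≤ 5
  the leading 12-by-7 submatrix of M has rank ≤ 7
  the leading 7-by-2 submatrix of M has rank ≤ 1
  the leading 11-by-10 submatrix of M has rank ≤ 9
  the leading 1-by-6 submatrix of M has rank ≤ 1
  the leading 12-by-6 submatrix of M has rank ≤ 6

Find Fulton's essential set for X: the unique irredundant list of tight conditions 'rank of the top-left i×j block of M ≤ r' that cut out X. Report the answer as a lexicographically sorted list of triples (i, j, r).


Computing R[i][j] = min implied NW-rank bound (n=12, 25 conditions):

  0 | 0 | 0 | 0 | 0 | 0 | 0 | 1 | 1 | 1 | 1 | 1
  1 | 1 | 1 | 1 | 1 | 1 | 1 | 2 | 2 | 2 | 2 | 2
  1 | 1 | 1 | 1 | 1 | 1 | 2 | 3 | 3 | 3 | 3 | 3
  1 | 1 | 1 | 2 | 2 | 2 | 3 | 4 | 4 | 4 | 4 | 4
  1 | 1 | 1 | 2 | 3 | 3 | 4 | 5 | 5 | 5 | 5 | 5
  1 | 1 | 2 | 3 | 4 | 4 | 5 | 6 | 6 | 6 | 6 | 6
  1 | 1 | 2 | 3 | 4 | 5 | 6 | 7 | 7 | 7 | 7 | 7
  1 | 2 | 3 | 4 | 5 | 6 | 7 | 8 | 8 | 8 | 8 | 8
  1 | 2 | 3 | 4 | 5 | 6 | 7 | 8 | 8 | 8 | 9 | 9
  1 | 2 | 3 | 4 | 5 | 6 | 7 | 8 | 9 | 9 | 10 | 10
  1 | 2 | 3 | 4 | 5 | 6 | 7 | 8 | 9 | 9 | 10 | 11
  1 | 2 | 3 | 4 | 5 | 6 | 7 | 8 | 9 | 10 | 11 | 12

reading off 1-entries of Δ²R: w = (8, 1, 7, 4, 5, 3, 6, 2, 11, 9, 12, 10).

6 SE-corners of the 21-cell Rothe diagram give Ess(w):

[(1, 7, 0), (3, 6, 1), (5, 3, 1), (7, 2, 1), (9, 10, 8), (11, 10, 9)]


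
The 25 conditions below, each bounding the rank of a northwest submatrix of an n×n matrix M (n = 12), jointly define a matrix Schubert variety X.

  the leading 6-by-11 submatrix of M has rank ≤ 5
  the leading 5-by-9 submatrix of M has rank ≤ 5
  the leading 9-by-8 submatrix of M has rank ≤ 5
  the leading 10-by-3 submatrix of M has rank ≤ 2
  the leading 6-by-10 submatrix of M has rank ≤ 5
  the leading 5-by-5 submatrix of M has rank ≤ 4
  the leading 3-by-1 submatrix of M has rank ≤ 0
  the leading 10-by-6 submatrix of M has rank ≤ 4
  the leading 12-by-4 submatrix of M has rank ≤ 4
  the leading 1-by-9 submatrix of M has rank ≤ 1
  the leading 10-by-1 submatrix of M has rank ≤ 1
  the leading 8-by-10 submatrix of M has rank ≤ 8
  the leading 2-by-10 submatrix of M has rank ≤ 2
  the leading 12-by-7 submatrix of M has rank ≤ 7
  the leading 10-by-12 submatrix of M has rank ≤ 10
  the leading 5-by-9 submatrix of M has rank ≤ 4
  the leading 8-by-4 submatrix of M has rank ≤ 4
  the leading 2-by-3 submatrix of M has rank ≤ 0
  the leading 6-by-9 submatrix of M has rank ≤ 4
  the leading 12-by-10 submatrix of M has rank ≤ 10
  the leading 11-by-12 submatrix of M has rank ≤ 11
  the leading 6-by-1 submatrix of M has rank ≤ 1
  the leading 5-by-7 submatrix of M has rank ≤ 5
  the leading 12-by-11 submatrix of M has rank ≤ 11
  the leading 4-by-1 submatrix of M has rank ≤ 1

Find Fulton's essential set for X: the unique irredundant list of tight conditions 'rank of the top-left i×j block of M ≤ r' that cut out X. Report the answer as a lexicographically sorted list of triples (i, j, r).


Computing R[i][j] = min implied NW-rank bound (n=12, 25 conditions):

  R[1]: 0, 0, 0, 1, 1, 1, 1, 1, 1, 1, 1, 1
  R[2]: 0, 0, 0, 1, 2, 2, 2, 2, 2, 2, 2, 2
  R[3]: 0, 1, 1, 2, 3, 3, 3, 3, 3, 3, 3, 3
  R[4]: 1, 2, 2, 3, 4, 4, 4, 4, 4, 4, 4, 4
  R[5]: 1, 2, 2, 3, 4, 4, 4, 4, 4, 5, 5, 5
  R[6]: 1, 2, 2, 3, 4, 4, 4, 4, 4, 5, 5, 6
  R[7]: 1, 2, 2, 3, 4, 4, 5, 5, 5, 6, 6, 7
  R[8]: 1, 2, 2, 3, 4, 4, 5, 5, 6, 7, 7, 8
  R[9]: 1, 2, 2, 3, 4, 4, 5, 5, 6, 7, 8, 9
  R[10]: 1, 2, 2, 3, 4, 4, 5, 6, 7, 8, 9, 10
  R[11]: 1, 2, 3, 4, 5, 5, 6, 7, 8, 9, 10, 11
  R[12]: 1, 2, 3, 4, 5, 6, 7, 8, 9, 10, 11, 12

reading off 1-entries of Δ²R: w = (4, 5, 2, 1, 10, 12, 7, 9, 11, 8, 3, 6).

Rothe diagram D(w) (28 cells), 7 SE-corners (essential conditions):

[(2, 3, 0), (3, 1, 0), (6, 9, 4), (6, 11, 5), (9, 8, 5), (10, 3, 2), (10, 6, 4)]


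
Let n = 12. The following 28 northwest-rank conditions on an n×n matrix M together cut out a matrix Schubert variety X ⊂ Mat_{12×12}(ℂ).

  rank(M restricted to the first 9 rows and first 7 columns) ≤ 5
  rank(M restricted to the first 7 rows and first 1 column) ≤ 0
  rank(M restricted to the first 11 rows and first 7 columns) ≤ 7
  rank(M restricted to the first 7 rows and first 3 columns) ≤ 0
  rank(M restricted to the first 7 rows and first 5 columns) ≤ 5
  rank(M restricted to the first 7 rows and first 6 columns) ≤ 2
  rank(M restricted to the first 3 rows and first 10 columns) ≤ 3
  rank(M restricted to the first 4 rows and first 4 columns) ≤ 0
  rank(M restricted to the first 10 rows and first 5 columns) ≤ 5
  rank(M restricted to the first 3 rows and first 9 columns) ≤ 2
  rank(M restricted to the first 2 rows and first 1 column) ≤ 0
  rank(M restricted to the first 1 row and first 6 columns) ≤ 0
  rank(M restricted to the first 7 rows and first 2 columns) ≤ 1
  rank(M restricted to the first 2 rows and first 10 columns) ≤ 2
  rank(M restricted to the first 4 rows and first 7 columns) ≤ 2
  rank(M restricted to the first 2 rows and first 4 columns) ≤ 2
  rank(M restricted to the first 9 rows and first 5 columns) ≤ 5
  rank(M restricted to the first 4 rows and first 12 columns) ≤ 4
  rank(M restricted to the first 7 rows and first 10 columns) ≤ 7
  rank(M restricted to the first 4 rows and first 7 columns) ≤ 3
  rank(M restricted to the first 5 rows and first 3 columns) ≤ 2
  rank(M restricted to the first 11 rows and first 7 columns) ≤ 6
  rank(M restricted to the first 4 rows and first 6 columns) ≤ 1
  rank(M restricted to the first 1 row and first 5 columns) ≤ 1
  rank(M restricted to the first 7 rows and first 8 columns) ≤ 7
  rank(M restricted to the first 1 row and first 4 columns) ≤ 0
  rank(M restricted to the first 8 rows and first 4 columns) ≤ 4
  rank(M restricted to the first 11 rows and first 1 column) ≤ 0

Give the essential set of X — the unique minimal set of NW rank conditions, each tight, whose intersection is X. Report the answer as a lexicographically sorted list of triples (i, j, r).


Computing R[i][j] = min implied NW-rank bound (n=12, 28 conditions):

  row 1: 0 0 0 0 0 0 1 1 1 1 1 1
  row 2: 0 0 0 0 1 1 2 2 2 2 2 2
  row 3: 0 0 0 0 1 1 2 2 2 3 3 3
  row 4: 0 0 0 0 1 1 2 3 3 4 4 4
  row 5: 0 0 0 1 2 2 3 4 4 5 5 5
  row 6: 0 0 0 1 2 2 3 4 5 6 6 6
  row 7: 0 0 0 1 2 2 3 4 5 6 7 7
  row 8: 0 1 1 2 3 3 4 5 6 7 8 8
  row 9: 0 1 2 3 4 4 5 6 7 8 9 9
  row 10: 0 1 2 3 4 5 6 7 8 9 10 10
  row 11: 0 1 2 3 4 5 6 7 8 9 10 11
  row 12: 1 2 3 4 5 6 7 8 9 10 11 12

giving w = (7, 5, 10, 8, 4, 9, 11, 2, 3, 6, 12, 1) via Δ²R.

|D(w)|=37, |Ess(w)|=7:

[(1, 6, 0), (3, 9, 2), (4, 4, 0), (4, 6, 1), (7, 3, 0), (7, 6, 2), (11, 1, 0)]


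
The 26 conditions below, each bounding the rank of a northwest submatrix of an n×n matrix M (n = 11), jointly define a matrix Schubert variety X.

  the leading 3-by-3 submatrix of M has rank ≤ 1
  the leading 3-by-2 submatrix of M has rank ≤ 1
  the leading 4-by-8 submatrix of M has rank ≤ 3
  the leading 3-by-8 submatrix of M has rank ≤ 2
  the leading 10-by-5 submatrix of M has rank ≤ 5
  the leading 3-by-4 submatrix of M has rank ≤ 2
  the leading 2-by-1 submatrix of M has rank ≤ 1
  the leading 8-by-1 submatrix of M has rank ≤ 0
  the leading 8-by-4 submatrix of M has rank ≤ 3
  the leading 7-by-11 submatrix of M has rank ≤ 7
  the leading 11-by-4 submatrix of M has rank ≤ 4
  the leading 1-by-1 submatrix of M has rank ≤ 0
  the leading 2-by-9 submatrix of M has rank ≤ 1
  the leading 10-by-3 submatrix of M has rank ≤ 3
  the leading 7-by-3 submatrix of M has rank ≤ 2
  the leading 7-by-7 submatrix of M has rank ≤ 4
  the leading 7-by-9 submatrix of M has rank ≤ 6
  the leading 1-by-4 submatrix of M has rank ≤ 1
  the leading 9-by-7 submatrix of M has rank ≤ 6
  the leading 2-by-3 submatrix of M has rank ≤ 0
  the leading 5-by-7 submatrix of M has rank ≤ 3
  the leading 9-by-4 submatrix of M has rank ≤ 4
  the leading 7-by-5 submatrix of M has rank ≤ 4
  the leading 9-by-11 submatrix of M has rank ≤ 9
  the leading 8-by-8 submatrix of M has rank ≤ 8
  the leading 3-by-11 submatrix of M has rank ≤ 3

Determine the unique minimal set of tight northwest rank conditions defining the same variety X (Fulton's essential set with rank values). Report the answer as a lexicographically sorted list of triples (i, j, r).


Recovering R(i,j) via the rank-extension bound from the 26 conditions:

  R[1]: 0 | 0 | 0 | 1 | 1 | 1 | 1 | 1 | 1 | 1 | 1
  R[2]: 0 | 0 | 0 | 1 | 1 | 1 | 1 | 1 | 1 | 2 | 2
  R[3]: 0 | 1 | 1 | 2 | 2 | 2 | 2 | 2 | 2 | 3 | 3
  R[4]: 0 | 1 | 2 | 3 | 3 | 3 | 3 | 3 | 3 | 4 | 4
  R[5]: 0 | 1 | 2 | 3 | 3 | 3 | 3 | 4 | 4 | 5 | 5
  R[6]: 0 | 1 | 2 | 3 | 4 | 4 | 4 | 5 | 5 | 6 | 6
  R[7]: 0 | 1 | 2 | 3 | 4 | 4 | 4 | 5 | 6 | 7 | 7
  R[8]: 0 | 1 | 2 | 3 | 4 | 5 | 5 | 6 | 7 | 8 | 8
  R[9]: 1 | 2 | 3 | 4 | 5 | 6 | 6 | 7 | 8 | 9 | 9
  R[10]: 1 | 2 | 3 | 4 | 5 | 6 | 7 | 8 | 9 | 10 | 10
  R[11]: 1 | 2 | 3 | 4 | 5 | 6 | 7 | 8 | 9 | 10 | 11

hence w(1..11) = (4, 10, 2, 3, 8, 5, 9, 6, 1, 7, 11).

5 SE-corners of the 22-cell Rothe diagram give Ess(w):

[(2, 3, 0), (2, 9, 1), (5, 7, 3), (7, 7, 4), (8, 1, 0)]


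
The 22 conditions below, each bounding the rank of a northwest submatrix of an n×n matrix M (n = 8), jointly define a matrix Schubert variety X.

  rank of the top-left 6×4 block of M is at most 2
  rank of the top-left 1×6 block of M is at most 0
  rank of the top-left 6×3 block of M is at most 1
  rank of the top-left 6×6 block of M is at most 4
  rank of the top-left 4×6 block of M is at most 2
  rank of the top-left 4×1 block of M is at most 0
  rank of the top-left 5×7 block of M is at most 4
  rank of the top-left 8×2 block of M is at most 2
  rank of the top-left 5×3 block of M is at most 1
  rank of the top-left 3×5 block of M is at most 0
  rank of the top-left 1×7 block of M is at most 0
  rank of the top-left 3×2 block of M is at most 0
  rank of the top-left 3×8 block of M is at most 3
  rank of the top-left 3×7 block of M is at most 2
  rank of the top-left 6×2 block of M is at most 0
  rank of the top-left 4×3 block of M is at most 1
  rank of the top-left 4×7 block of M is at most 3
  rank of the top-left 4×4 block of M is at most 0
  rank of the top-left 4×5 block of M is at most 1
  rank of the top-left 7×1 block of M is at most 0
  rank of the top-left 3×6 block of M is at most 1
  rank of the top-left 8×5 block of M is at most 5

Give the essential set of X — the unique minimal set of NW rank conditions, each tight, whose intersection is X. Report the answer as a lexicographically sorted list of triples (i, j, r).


The tightest implied rank at each (i,j), from the 22 conditions:

  row 1: 0  0  0  0  0  0  0  1
  row 2: 0  0  0  0  0  1  1  2
  row 3: 0  0  0  0  0  1  2  3
  row 4: 0  0  0  0  1  2  3  4
  row 5: 0  0  1  1  2  3  4  5
  row 6: 0  0  1  2  3  4  5  6
  row 7: 0  1  2  3  4  5  6  7
  row 8: 1  2  3  4  5  6  7  8

the unique w with this rank table is (8, 6, 7, 5, 3, 4, 2, 1).

Rothe diagram D(w) (26 cells), 5 SE-corners (essential conditions):

[(1, 7, 0), (3, 5, 0), (4, 4, 0), (6, 2, 0), (7, 1, 0)]


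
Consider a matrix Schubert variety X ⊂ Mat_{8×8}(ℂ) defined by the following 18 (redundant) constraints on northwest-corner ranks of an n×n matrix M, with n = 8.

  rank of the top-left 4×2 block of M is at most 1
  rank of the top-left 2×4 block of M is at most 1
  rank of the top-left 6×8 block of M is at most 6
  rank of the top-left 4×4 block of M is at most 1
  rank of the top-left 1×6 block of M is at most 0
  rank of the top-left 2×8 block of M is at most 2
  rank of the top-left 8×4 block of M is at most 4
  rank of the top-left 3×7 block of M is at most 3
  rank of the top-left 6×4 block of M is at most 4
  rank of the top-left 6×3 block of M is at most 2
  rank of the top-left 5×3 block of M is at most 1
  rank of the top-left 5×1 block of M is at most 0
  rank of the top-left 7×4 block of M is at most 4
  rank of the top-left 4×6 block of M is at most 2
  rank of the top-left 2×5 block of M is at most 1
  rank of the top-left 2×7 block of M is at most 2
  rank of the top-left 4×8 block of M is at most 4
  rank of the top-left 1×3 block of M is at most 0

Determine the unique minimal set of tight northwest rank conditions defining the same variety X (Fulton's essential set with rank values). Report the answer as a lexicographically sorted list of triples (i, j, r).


Recovering R(i,j) via the rank-extension bound from the 18 conditions:

  i=1: 0  0  0  0  0  0  1  1
  i=2: 0  1  1  1  1  1  2  2
  i=3: 0  1  1  1  2  2  3  3
  i=4: 0  1  1  1  2  2  3  4
  i=5: 0  1  1  2  3  3  4  5
  i=6: 1  2  2  3  4  4  5  6
  i=7: 1  2  3  4  5  5  6  7
  i=8: 1  2  3  4  5  6  7  8

hence w(1..8) = (7, 2, 5, 8, 4, 1, 3, 6).

Fulton essential set (5 of the 16 Rothe cells):

[(1, 6, 0), (4, 4, 1), (4, 6, 2), (5, 1, 0), (5, 3, 1)]


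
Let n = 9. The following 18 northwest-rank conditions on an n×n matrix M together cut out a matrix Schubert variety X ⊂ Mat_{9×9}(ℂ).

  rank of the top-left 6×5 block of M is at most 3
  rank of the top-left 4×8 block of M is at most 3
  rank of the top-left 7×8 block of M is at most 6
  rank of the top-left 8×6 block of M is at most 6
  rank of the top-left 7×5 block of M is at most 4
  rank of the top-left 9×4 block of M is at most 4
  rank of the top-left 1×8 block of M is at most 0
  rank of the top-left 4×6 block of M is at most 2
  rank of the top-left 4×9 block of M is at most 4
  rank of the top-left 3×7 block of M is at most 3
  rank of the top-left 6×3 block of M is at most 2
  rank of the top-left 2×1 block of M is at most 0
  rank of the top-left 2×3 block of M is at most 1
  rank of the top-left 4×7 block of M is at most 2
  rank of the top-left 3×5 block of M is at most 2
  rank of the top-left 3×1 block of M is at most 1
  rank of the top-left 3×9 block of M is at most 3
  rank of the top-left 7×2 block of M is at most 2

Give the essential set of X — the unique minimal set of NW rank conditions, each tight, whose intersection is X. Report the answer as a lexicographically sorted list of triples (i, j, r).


Reconstructing r_w from the 18 given conditions:

  R[1]: 0 | 0 | 0 | 0 | 0 | 0 | 0 | 0 | 1
  R[2]: 0 | 1 | 1 | 1 | 1 | 1 | 1 | 1 | 2
  R[3]: 1 | 2 | 2 | 2 | 2 | 2 | 2 | 2 | 3
  R[4]: 1 | 2 | 2 | 2 | 2 | 2 | 2 | 3 | 4
  R[5]: 1 | 2 | 2 | 3 | 3 | 3 | 3 | 4 | 5
  R[6]: 1 | 2 | 2 | 3 | 3 | 4 | 4 | 5 | 6
  R[7]: 1 | 2 | 3 | 4 | 4 | 5 | 5 | 6 | 7
  R[8]: 1 | 2 | 3 | 4 | 5 | 6 | 6 | 7 | 8
  R[9]: 1 | 2 | 3 | 4 | 5 | 6 | 7 | 8 | 9

so w = (9, 2, 1, 8, 4, 6, 3, 5, 7).

D(w) has 17 cells with 5 SE-corners; essential set:

[(1, 8, 0), (2, 1, 0), (4, 7, 2), (6, 3, 2), (6, 5, 3)]


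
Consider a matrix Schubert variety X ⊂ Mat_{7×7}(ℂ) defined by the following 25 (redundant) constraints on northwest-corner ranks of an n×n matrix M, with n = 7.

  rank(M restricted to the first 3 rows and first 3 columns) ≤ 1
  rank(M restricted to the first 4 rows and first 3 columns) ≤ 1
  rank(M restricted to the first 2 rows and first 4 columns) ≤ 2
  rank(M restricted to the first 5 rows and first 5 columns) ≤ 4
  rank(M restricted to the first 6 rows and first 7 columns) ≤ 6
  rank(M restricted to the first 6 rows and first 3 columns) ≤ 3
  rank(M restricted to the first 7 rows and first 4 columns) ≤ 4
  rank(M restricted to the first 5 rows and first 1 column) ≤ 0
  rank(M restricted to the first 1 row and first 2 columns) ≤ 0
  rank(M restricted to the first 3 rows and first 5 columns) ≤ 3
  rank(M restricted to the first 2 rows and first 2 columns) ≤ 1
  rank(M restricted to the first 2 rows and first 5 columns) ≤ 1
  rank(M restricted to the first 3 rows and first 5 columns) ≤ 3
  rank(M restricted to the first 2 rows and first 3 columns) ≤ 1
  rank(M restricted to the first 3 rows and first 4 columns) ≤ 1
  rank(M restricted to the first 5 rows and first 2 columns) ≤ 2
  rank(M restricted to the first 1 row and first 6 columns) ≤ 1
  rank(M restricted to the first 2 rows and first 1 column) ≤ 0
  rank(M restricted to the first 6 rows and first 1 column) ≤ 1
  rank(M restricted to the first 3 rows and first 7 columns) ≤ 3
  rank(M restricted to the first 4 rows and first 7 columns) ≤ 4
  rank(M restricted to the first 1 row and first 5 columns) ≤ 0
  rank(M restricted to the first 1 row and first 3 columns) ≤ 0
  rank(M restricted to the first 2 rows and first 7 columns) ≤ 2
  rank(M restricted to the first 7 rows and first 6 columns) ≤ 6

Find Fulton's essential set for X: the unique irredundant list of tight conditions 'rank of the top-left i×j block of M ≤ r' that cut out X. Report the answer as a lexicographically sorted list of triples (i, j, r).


Rank table r_w(7×7) implied by the 25 constraints:

  R[1]: 0  0  0  0  0  1  1
  R[2]: 0  1  1  1  1  2  2
  R[3]: 0  1  1  1  2  3  3
  R[4]: 0  1  1  2  3  4  4
  R[5]: 0  1  2  3  4  5  5
  R[6]: 1  2  3  4  5  6  6
  R[7]: 1  2  3  4  5  6  7

so w = (6, 2, 5, 4, 3, 1, 7).

|D(w)|=12, |Ess(w)|=4:

[(1, 5, 0), (3, 4, 1), (4, 3, 1), (5, 1, 0)]


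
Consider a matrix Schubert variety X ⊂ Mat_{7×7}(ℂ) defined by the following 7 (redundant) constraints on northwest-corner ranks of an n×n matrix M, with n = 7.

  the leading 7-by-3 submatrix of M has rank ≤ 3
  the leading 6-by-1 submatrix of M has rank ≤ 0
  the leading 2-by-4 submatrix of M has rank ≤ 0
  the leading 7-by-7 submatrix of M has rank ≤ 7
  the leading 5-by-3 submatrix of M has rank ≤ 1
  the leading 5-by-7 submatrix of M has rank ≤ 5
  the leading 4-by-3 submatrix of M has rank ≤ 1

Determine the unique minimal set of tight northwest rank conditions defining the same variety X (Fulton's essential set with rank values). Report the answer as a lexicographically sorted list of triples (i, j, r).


The tightest implied rank at each (i,j), from the 7 conditions:

  i=1: 0  0  0  0  1  1  1
  i=2: 0  0  0  0  1  2  2
  i=3: 0  1  1  1  2  3  3
  i=4: 0  1  1  2  3  4  4
  i=5: 0  1  1  2  3  4  5
  i=6: 0  1  2  3  4  5  6
  i=7: 1  2  3  4  5  6  7

the unique w with this rank table is (5, 6, 2, 4, 7, 3, 1).

|D(w)|=14, |Ess(w)|=3:

[(2, 4, 0), (5, 3, 1), (6, 1, 0)]


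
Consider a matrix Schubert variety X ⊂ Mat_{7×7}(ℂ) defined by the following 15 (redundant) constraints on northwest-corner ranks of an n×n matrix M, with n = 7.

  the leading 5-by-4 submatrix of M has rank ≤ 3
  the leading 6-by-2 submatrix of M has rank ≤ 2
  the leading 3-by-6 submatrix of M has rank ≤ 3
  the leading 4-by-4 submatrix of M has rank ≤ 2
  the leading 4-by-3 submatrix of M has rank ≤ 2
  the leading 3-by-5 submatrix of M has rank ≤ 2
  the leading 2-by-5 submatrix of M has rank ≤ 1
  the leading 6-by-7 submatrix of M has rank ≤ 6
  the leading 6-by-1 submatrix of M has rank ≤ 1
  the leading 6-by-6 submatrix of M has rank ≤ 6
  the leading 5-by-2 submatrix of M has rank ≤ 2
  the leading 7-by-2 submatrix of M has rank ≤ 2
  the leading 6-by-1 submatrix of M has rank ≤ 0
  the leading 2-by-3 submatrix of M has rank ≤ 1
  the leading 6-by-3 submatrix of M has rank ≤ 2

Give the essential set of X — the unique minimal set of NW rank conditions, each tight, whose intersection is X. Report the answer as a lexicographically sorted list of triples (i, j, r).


The tightest implied rank at each (i,j), from the 15 conditions:

  0 1 1 1 1 1 1
  0 1 1 1 1 2 2
  0 1 2 2 2 3 3
  0 1 2 2 3 4 4
  0 1 2 3 4 5 5
  0 1 2 3 4 5 6
  1 2 3 4 5 6 7

hence w(1..7) = (2, 6, 3, 5, 4, 7, 1).

ℓ(w)=10; the 3 essential cells (i,j,r):

[(2, 5, 1), (4, 4, 2), (6, 1, 0)]


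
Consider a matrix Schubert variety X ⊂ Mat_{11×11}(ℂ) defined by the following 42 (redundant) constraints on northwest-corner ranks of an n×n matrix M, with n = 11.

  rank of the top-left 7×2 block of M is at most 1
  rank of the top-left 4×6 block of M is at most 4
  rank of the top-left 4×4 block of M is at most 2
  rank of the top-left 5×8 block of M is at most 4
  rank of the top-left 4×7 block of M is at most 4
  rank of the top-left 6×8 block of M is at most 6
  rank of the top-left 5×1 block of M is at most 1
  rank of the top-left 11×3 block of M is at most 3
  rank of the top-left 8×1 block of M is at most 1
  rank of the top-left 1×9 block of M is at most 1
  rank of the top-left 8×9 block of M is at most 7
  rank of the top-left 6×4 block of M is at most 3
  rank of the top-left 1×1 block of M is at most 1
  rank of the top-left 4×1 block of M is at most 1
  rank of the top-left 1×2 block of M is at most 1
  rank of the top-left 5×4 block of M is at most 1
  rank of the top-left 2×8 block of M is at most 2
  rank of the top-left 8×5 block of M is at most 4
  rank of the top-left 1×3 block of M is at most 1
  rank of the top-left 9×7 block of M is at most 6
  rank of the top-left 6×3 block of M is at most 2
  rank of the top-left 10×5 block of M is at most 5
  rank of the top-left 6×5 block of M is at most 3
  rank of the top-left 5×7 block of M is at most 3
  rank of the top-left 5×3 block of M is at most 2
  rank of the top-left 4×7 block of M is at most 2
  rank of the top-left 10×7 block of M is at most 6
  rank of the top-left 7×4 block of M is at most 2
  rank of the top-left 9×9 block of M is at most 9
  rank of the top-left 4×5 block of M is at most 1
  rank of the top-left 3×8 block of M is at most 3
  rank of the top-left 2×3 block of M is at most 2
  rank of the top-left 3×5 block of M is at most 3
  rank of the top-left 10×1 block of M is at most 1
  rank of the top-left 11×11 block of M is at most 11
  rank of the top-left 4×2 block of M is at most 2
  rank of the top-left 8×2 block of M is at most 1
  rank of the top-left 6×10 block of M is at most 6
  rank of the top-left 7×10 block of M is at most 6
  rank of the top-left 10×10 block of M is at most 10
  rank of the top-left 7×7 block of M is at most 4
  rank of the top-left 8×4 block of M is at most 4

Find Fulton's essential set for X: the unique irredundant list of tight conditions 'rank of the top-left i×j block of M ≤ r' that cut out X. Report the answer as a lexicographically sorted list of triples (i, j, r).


The tightest implied rank at each (i,j), from the 42 conditions:

  R[1]: 1 1 1 1 1 1 1 1 1 1 1
  R[2]: 1 1 1 1 1 2 2 2 2 2 2
  R[3]: 1 1 1 1 1 2 2 3 3 3 3
  R[4]: 1 1 1 1 1 2 2 3 4 4 4
  R[5]: 1 1 1 1 2 3 3 4 5 5 5
  R[6]: 1 1 2 2 3 4 4 5 6 6 6
  R[7]: 1 1 2 2 3 4 4 5 6 6 7
  R[8]: 1 1 2 3 4 5 5 6 7 7 8
  R[9]: 1 2 3 4 5 6 6 7 8 8 9
  R[10]: 1 2 3 4 5 6 6 7 8 9 10
  R[11]: 1 2 3 4 5 6 7 8 9 10 11

second differences of R give the permutation w = (1, 6, 8, 9, 5, 3, 11, 4, 2, 10, 7).

|D(w)|=24, |Ess(w)|=8:

[(4, 5, 1), (4, 7, 2), (5, 4, 1), (7, 4, 2), (7, 7, 4), (7, 10, 6), (8, 2, 1), (10, 7, 6)]


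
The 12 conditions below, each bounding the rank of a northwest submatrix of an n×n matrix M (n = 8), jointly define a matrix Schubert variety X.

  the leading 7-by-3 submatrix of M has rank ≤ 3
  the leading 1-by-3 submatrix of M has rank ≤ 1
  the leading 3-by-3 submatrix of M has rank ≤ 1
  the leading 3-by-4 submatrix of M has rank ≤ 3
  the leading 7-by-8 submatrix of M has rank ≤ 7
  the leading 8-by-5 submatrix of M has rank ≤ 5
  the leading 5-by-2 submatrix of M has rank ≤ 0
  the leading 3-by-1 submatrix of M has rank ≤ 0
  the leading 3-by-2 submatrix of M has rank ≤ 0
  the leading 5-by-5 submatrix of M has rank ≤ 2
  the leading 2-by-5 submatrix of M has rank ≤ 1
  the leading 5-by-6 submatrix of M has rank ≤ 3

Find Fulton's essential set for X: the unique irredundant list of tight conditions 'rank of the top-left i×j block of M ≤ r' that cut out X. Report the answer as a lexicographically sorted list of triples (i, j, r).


Rank table r_w(8×8) implied by the 12 constraints:

  0, 0, 1, 1, 1, 1, 1, 1
  0, 0, 1, 1, 1, 2, 2, 2
  0, 0, 1, 2, 2, 3, 3, 3
  0, 0, 1, 2, 2, 3, 4, 4
  0, 0, 1, 2, 2, 3, 4, 5
  1, 1, 2, 3, 3, 4, 5, 6
  1, 2, 3, 4, 4, 5, 6, 7
  1, 2, 3, 4, 5, 6, 7, 8

so w = (3, 6, 4, 7, 8, 1, 2, 5).

|D(w)|=14, |Ess(w)|=3:

[(2, 5, 1), (5, 2, 0), (5, 5, 2)]


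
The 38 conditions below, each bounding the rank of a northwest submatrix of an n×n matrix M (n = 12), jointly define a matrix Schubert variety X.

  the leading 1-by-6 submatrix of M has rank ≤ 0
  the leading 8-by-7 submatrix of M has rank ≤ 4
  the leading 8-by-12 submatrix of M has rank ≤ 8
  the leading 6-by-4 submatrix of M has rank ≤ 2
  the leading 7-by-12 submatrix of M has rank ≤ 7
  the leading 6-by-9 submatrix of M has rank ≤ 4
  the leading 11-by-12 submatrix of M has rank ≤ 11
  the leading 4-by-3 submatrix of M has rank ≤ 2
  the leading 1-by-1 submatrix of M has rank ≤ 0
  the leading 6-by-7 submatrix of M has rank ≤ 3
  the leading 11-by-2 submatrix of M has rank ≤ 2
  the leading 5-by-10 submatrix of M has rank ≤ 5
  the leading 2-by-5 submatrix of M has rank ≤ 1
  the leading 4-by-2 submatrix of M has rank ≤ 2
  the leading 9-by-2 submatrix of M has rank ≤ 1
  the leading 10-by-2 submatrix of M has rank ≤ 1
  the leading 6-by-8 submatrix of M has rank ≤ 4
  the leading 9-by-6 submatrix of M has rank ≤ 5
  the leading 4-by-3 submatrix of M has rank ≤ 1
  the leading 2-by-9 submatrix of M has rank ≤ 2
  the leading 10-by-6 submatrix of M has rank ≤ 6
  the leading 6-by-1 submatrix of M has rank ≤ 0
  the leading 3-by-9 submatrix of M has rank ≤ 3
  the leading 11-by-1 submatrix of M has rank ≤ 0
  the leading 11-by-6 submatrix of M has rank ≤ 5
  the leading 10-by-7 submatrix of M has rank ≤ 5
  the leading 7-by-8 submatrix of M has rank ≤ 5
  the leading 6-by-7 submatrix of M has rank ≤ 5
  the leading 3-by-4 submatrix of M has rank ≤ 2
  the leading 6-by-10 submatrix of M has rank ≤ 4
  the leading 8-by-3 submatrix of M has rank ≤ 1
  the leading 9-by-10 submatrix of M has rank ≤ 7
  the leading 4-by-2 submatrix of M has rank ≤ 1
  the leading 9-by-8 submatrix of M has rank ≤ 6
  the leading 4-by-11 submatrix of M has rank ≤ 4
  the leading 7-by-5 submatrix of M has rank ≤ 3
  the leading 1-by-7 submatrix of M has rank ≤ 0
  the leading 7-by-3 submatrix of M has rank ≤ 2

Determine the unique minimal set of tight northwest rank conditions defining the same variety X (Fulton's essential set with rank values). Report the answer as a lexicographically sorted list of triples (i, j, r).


The tightest implied rank at each (i,j), from the 38 conditions:

  i=1: 0  0  0  0  0  0  0  1  1  1  1  1
  i=2: 0  1  1  1  1  1  1  2  2  2  2  2
  i=3: 0  1  1  2  2  2  2  3  3  3  3  3
  i=4: 0  1  1  2  3  3  3  4  4  4  4  4
  i=5: 0  1  1  2  3  3  3  4  4  4  5  5
  i=6: 0  1  1  2  3  3  3  4  4  4  5  6
  i=7: 0  1  1  2  3  4  4  5  5  5  6  7
  i=8: 0  1  1  2  3  4  4  5  6  6  7  8
  i=9: 0  1  2  3  4  5  5  6  7  7  8  9
  i=10: 0  1  2  3  4  5  5  6  7  8  9  10
  i=11: 0  1  2  3  4  5  6  7  8  9  10  11
  i=12: 1  2  3  4  5  6  7  8  9  10  11  12

second differences of R give the permutation w = (8, 2, 4, 5, 11, 12, 6, 9, 3, 10, 7, 1).

Fulton essential set (7 of the 33 Rothe cells):

[(1, 7, 0), (6, 7, 3), (6, 10, 4), (8, 3, 1), (8, 7, 4), (10, 7, 5), (11, 1, 0)]


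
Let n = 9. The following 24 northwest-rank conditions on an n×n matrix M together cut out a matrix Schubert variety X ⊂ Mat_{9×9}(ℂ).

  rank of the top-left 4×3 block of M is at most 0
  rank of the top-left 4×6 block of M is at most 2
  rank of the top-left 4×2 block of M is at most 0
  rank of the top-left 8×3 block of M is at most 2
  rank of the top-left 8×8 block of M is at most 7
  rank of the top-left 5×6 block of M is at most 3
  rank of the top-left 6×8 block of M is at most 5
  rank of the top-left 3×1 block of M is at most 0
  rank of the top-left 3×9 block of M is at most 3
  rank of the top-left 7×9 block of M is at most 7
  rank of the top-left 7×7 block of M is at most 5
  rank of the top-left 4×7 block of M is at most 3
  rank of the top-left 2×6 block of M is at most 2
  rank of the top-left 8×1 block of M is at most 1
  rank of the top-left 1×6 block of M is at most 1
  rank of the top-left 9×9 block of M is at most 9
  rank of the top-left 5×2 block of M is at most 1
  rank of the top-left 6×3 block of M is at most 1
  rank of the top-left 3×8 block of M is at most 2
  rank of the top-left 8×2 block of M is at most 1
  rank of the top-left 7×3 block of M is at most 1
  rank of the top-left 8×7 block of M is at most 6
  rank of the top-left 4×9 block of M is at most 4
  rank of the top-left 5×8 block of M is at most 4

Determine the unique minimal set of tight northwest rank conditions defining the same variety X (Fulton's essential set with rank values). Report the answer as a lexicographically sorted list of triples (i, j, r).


Propagating the 24 rank bounds to every northwest block:

  i=1: 0 | 0 | 0 | 1 | 1 | 1 | 1 | 1 | 1
  i=2: 0 | 0 | 0 | 1 | 2 | 2 | 2 | 2 | 2
  i=3: 0 | 0 | 0 | 1 | 2 | 2 | 2 | 2 | 3
  i=4: 0 | 0 | 0 | 1 | 2 | 2 | 3 | 3 | 4
  i=5: 1 | 1 | 1 | 2 | 3 | 3 | 4 | 4 | 5
  i=6: 1 | 1 | 1 | 2 | 3 | 4 | 5 | 5 | 6
  i=7: 1 | 1 | 1 | 2 | 3 | 4 | 5 | 6 | 7
  i=8: 1 | 1 | 2 | 3 | 4 | 5 | 6 | 7 | 8
  i=9: 1 | 2 | 3 | 4 | 5 | 6 | 7 | 8 | 9

reading off 1-entries of Δ²R: w = (4, 5, 9, 7, 1, 6, 8, 3, 2).

|D(w)|=21, |Ess(w)|=5:

[(3, 8, 2), (4, 3, 0), (4, 6, 2), (7, 3, 1), (8, 2, 1)]
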